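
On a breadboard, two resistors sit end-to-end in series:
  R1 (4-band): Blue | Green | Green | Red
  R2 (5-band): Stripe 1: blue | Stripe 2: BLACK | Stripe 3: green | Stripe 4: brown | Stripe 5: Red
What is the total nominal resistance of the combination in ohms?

R1: blue, green → 65; green ×10^5 → 6500000 Ω.
R2: blue, black, green → 605; brown ×10 → 6050 Ω.
Series: 6500000 + 6050 = 6506050 Ω.

6506050 Ω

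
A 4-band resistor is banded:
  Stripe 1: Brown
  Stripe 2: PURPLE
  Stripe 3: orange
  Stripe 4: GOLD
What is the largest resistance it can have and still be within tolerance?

17850 Ω

Brown → 1 (first significant figure)
Violet → 7 (second significant figure)
Orange → ×10^3 multiplier
Gold → ±5% tolerance
17 × 1000 = 17000 Ω
Largest = 17000 × (1 + 5/100) = 17850 Ω.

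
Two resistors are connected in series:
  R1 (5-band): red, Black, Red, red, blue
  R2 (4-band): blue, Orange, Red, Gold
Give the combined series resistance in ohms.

26500 Ω

R1: red, black, red → 202; red ×10^2 → 20200 Ω.
R2: blue, orange → 63; red ×10^2 → 6300 Ω.
Series: 20200 + 6300 = 26500 Ω.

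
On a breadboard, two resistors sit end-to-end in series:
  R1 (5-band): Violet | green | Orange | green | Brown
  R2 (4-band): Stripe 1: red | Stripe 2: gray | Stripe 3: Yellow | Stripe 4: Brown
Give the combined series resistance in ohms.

R1: violet, green, orange → 753; green ×10^5 → 75300000 Ω.
R2: red, grey → 28; yellow ×10^4 → 280000 Ω.
Series: 75300000 + 280000 = 75580000 Ω.

75580000 Ω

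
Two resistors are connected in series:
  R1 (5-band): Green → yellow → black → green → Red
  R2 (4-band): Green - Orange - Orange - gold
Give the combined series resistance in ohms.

R1: green, yellow, black → 540; green ×10^5 → 54000000 Ω.
R2: green, orange → 53; orange ×10^3 → 53000 Ω.
Series: 54000000 + 53000 = 54053000 Ω.

54053000 Ω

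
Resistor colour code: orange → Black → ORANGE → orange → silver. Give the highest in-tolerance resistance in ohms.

333300 Ω

Orange → 3 (first significant figure)
Black → 0 (second significant figure)
Orange → 3 (third significant figure)
Orange → ×10^3 multiplier
Silver → ±10% tolerance
303 × 1000 = 303000 Ω
Highest = 303000 × (1 + 10/100) = 333300 Ω.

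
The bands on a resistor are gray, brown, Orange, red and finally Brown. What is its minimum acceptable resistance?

80487 Ω

Grey → 8 (first significant figure)
Brown → 1 (second significant figure)
Orange → 3 (third significant figure)
Red → ×10^2 multiplier
Brown → ±1% tolerance
813 × 100 = 81300 Ω
Minimum = 81300 × (1 − 1/100) = 80487 Ω.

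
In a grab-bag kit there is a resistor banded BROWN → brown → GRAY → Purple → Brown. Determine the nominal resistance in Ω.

Brown → 1 (first significant figure)
Brown → 1 (second significant figure)
Grey → 8 (third significant figure)
Violet → ×10^7 multiplier
118 × 10000000 = 1180000000 Ω

1180000000 Ω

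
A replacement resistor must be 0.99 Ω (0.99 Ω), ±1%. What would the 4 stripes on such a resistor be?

0.99 Ω = 99 × 10^-2.
9 → white
9 → white
Multiplier 10^-2 → silver.
±1% tolerance → brown.

white, white, silver, brown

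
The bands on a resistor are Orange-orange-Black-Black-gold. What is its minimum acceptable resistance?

313.5 Ω

Orange → 3 (first significant figure)
Orange → 3 (second significant figure)
Black → 0 (third significant figure)
Black → ×1 multiplier
Gold → ±5% tolerance
330 × 1 = 330 Ω
Minimum = 330 × (1 − 5/100) = 313.5 Ω.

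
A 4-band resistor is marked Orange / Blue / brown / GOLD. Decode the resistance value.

Orange → 3 (first significant figure)
Blue → 6 (second significant figure)
Brown → ×10 multiplier
36 × 10 = 360 Ω

360 Ω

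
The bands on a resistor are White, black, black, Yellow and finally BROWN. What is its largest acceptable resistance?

9090000 Ω

White → 9 (first significant figure)
Black → 0 (second significant figure)
Black → 0 (third significant figure)
Yellow → ×10^4 multiplier
Brown → ±1% tolerance
900 × 10000 = 9000000 Ω
Largest = 9000000 × (1 + 1/100) = 9090000 Ω.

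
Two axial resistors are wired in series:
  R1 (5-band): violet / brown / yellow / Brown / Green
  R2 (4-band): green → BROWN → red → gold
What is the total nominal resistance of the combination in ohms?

R1: violet, brown, yellow → 714; brown ×10 → 7140 Ω.
R2: green, brown → 51; red ×10^2 → 5100 Ω.
Series: 7140 + 5100 = 12240 Ω.

12240 Ω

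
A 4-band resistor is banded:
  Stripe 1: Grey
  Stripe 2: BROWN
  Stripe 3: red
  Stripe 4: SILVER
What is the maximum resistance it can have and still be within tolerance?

8910 Ω

Grey → 8 (first significant figure)
Brown → 1 (second significant figure)
Red → ×10^2 multiplier
Silver → ±10% tolerance
81 × 100 = 8100 Ω
Maximum = 8100 × (1 + 10/100) = 8910 Ω.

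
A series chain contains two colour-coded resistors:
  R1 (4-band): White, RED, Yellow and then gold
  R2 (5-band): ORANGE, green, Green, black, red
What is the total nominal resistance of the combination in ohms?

920355 Ω

R1: white, red → 92; yellow ×10^4 → 920000 Ω.
R2: orange, green, green → 355; black ×1 → 355 Ω.
Series: 920000 + 355 = 920355 Ω.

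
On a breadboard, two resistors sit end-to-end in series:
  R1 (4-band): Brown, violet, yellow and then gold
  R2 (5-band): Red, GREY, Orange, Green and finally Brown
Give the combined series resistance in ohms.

28470000 Ω

R1: brown, violet → 17; yellow ×10^4 → 170000 Ω.
R2: red, grey, orange → 283; green ×10^5 → 28300000 Ω.
Series: 170000 + 28300000 = 28470000 Ω.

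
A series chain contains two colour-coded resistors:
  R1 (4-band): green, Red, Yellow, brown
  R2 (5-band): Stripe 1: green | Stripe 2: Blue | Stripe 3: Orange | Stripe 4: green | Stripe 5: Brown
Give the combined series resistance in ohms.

R1: green, red → 52; yellow ×10^4 → 520000 Ω.
R2: green, blue, orange → 563; green ×10^5 → 56300000 Ω.
Series: 520000 + 56300000 = 56820000 Ω.

56820000 Ω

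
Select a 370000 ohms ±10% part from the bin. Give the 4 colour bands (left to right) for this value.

370000 Ω = 37 × 10^4.
3 → orange
7 → violet
Multiplier 10^4 → yellow.
±10% tolerance → silver.

orange, violet, yellow, silver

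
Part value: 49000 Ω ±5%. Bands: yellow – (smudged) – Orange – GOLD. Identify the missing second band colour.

white

49000 Ω = 49 × 10^3.
The second band gives digit 9 of the significand, and 9 is white.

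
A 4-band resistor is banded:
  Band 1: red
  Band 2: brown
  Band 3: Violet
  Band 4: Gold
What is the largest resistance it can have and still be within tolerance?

220500000 Ω

Red → 2 (first significant figure)
Brown → 1 (second significant figure)
Violet → ×10^7 multiplier
Gold → ±5% tolerance
21 × 10000000 = 210000000 Ω
Largest = 210000000 × (1 + 5/100) = 220500000 Ω.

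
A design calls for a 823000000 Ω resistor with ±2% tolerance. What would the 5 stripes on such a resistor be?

grey, red, orange, blue, red

823000000 Ω = 823 × 10^6.
8 → grey
2 → red
3 → orange
Multiplier 10^6 → blue.
±2% tolerance → red.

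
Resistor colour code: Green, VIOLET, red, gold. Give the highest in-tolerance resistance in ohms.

5985 Ω

Green → 5 (first significant figure)
Violet → 7 (second significant figure)
Red → ×10^2 multiplier
Gold → ±5% tolerance
57 × 100 = 5700 Ω
Highest = 5700 × (1 + 5/100) = 5985 Ω.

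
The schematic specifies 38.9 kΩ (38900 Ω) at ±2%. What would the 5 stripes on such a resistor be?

orange, grey, white, red, red

38900 Ω = 389 × 10^2.
3 → orange
8 → grey
9 → white
Multiplier 10^2 → red.
±2% tolerance → red.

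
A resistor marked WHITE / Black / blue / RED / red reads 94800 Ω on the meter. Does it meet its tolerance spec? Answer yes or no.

White → 9 (first significant figure)
Black → 0 (second significant figure)
Blue → 6 (third significant figure)
Red → ×10^2 multiplier
Red → ±2% tolerance
906 × 100 = 90600 Ω
Allowed range: 88788 Ω to 92412 Ω.
94800 Ω lies outside that range.

no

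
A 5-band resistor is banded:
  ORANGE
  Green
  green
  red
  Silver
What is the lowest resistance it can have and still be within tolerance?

31950 Ω

Orange → 3 (first significant figure)
Green → 5 (second significant figure)
Green → 5 (third significant figure)
Red → ×10^2 multiplier
Silver → ±10% tolerance
355 × 100 = 35500 Ω
Lowest = 35500 × (1 − 10/100) = 31950 Ω.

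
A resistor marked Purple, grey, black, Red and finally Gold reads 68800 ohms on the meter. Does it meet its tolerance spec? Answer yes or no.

no

Violet → 7 (first significant figure)
Grey → 8 (second significant figure)
Black → 0 (third significant figure)
Red → ×10^2 multiplier
Gold → ±5% tolerance
780 × 100 = 78000 Ω
Allowed range: 74100 Ω to 81900 Ω.
68800 ohms lies outside that range.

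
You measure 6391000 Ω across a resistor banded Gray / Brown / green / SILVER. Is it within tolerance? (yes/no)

no

Grey → 8 (first significant figure)
Brown → 1 (second significant figure)
Green → ×10^5 multiplier
Silver → ±10% tolerance
81 × 100000 = 8100000 Ω
Allowed range: 7290000 Ω to 8910000 Ω.
6391000 Ω lies outside that range.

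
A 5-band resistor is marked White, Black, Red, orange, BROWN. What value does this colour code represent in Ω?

White → 9 (first significant figure)
Black → 0 (second significant figure)
Red → 2 (third significant figure)
Orange → ×10^3 multiplier
902 × 1000 = 902000 Ω

902000 Ω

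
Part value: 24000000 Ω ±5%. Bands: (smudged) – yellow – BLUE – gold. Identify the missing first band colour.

red

24000000 Ω = 24 × 10^6.
The first band gives digit 2 of the significand, and 2 is red.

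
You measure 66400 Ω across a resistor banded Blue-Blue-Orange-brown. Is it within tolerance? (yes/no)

Blue → 6 (first significant figure)
Blue → 6 (second significant figure)
Orange → ×10^3 multiplier
Brown → ±1% tolerance
66 × 1000 = 66000 Ω
Allowed range: 65340 Ω to 66660 Ω.
66400 Ω lies inside that range.

yes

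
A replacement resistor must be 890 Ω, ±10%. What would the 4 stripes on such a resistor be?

grey, white, brown, silver

890 Ω = 89 × 10^1.
8 → grey
9 → white
Multiplier 10^1 → brown.
±10% tolerance → silver.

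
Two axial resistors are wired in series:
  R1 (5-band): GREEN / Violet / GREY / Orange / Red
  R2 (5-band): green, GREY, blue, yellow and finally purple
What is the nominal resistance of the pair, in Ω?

6438000 Ω

R1: green, violet, grey → 578; orange ×10^3 → 578000 Ω.
R2: green, grey, blue → 586; yellow ×10^4 → 5860000 Ω.
Series: 578000 + 5860000 = 6438000 Ω.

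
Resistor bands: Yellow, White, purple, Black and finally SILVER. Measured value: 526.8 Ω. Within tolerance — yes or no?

yes

Yellow → 4 (first significant figure)
White → 9 (second significant figure)
Violet → 7 (third significant figure)
Black → ×1 multiplier
Silver → ±10% tolerance
497 × 1 = 497 Ω
Allowed range: 447.3 Ω to 546.7 Ω.
526.8 Ω lies inside that range.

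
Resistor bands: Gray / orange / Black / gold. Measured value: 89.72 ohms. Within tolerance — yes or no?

Grey → 8 (first significant figure)
Orange → 3 (second significant figure)
Black → ×1 multiplier
Gold → ±5% tolerance
83 × 1 = 83 Ω
Allowed range: 78.85 Ω to 87.15 Ω.
89.72 ohms lies outside that range.

no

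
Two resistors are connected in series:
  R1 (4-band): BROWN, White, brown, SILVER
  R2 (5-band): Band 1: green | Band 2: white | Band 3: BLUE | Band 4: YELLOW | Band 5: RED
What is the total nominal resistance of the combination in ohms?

5960190 Ω

R1: brown, white → 19; brown ×10 → 190 Ω.
R2: green, white, blue → 596; yellow ×10^4 → 5960000 Ω.
Series: 190 + 5960000 = 5960190 Ω.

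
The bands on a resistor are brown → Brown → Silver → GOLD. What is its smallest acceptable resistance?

Brown → 1 (first significant figure)
Brown → 1 (second significant figure)
Silver → ×0.01 multiplier
Gold → ±5% tolerance
11 × 0.01 = 0.11 Ω
Smallest = 0.11 × (1 − 5/100) = 0.1045 Ω.

0.1045 Ω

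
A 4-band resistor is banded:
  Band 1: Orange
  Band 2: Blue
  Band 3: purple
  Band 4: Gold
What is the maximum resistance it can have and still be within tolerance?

Orange → 3 (first significant figure)
Blue → 6 (second significant figure)
Violet → ×10^7 multiplier
Gold → ±5% tolerance
36 × 10000000 = 360000000 Ω
Maximum = 360000000 × (1 + 5/100) = 378000000 Ω.

378000000 Ω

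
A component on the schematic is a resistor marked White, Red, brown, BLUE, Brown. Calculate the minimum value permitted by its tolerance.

911790000 Ω

White → 9 (first significant figure)
Red → 2 (second significant figure)
Brown → 1 (third significant figure)
Blue → ×10^6 multiplier
Brown → ±1% tolerance
921 × 1000000 = 921000000 Ω
Minimum = 921000000 × (1 − 1/100) = 911790000 Ω.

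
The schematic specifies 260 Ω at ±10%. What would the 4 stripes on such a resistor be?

red, blue, brown, silver

260 Ω = 26 × 10^1.
2 → red
6 → blue
Multiplier 10^1 → brown.
±10% tolerance → silver.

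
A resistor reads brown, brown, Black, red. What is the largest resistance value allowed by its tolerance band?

11.22 Ω

Brown → 1 (first significant figure)
Brown → 1 (second significant figure)
Black → ×1 multiplier
Red → ±2% tolerance
11 × 1 = 11 Ω
Largest = 11 × (1 + 2/100) = 11.22 Ω.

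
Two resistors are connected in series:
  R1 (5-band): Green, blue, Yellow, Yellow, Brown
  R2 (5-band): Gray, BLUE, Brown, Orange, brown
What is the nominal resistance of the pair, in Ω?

R1: green, blue, yellow → 564; yellow ×10^4 → 5640000 Ω.
R2: grey, blue, brown → 861; orange ×10^3 → 861000 Ω.
Series: 5640000 + 861000 = 6501000 Ω.

6501000 Ω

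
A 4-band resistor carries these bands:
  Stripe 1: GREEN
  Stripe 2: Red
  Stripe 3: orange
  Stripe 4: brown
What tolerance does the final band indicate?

±1%

The last band, brown, is the tolerance band.
Brown corresponds to ±1%.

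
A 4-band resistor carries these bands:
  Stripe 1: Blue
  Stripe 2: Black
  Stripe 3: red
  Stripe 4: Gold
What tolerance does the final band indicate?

The last band, gold, is the tolerance band.
Gold corresponds to ±5%.

±5%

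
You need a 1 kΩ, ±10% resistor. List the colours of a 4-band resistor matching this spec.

brown, black, red, silver

1000 Ω = 10 × 10^2.
1 → brown
0 → black
Multiplier 10^2 → red.
±10% tolerance → silver.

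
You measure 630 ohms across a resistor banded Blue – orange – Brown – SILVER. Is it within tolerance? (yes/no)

yes

Blue → 6 (first significant figure)
Orange → 3 (second significant figure)
Brown → ×10 multiplier
Silver → ±10% tolerance
63 × 10 = 630 Ω
Allowed range: 567 Ω to 693 Ω.
630 ohms lies inside that range.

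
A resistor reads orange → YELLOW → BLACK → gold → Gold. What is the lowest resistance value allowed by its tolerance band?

Orange → 3 (first significant figure)
Yellow → 4 (second significant figure)
Black → 0 (third significant figure)
Gold → ×0.1 multiplier
Gold → ±5% tolerance
340 × 0.1 = 34 Ω
Lowest = 34 × (1 − 5/100) = 32.3 Ω.

32.3 Ω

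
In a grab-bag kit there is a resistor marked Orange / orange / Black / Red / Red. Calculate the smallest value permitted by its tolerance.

Orange → 3 (first significant figure)
Orange → 3 (second significant figure)
Black → 0 (third significant figure)
Red → ×10^2 multiplier
Red → ±2% tolerance
330 × 100 = 33000 Ω
Smallest = 33000 × (1 − 2/100) = 32340 Ω.

32340 Ω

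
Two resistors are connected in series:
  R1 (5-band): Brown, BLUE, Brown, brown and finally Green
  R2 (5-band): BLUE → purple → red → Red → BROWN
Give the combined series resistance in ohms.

R1: brown, blue, brown → 161; brown ×10 → 1610 Ω.
R2: blue, violet, red → 672; red ×10^2 → 67200 Ω.
Series: 1610 + 67200 = 68810 Ω.

68810 Ω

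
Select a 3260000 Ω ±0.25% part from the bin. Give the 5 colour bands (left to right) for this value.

orange, red, blue, yellow, blue

3260000 Ω = 326 × 10^4.
3 → orange
2 → red
6 → blue
Multiplier 10^4 → yellow.
±0.25% tolerance → blue.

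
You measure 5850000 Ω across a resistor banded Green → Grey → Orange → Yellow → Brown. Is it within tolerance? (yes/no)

Green → 5 (first significant figure)
Grey → 8 (second significant figure)
Orange → 3 (third significant figure)
Yellow → ×10^4 multiplier
Brown → ±1% tolerance
583 × 10000 = 5830000 Ω
Allowed range: 5771700 Ω to 5888300 Ω.
5850000 Ω lies inside that range.

yes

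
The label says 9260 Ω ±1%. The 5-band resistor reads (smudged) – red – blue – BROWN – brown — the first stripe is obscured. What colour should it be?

white

9260 Ω = 926 × 10^1.
The first band gives digit 9 of the significand, and 9 is white.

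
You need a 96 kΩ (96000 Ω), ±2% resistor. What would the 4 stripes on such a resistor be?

white, blue, orange, red

96000 Ω = 96 × 10^3.
9 → white
6 → blue
Multiplier 10^3 → orange.
±2% tolerance → red.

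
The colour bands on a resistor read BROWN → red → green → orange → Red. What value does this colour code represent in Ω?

125000 Ω

Brown → 1 (first significant figure)
Red → 2 (second significant figure)
Green → 5 (third significant figure)
Orange → ×10^3 multiplier
125 × 1000 = 125000 Ω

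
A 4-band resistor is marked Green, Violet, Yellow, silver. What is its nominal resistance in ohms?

Green → 5 (first significant figure)
Violet → 7 (second significant figure)
Yellow → ×10^4 multiplier
57 × 10000 = 570000 Ω

570000 Ω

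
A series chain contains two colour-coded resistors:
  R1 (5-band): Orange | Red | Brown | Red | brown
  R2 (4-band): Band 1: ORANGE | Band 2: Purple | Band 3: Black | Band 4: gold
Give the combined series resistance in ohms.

32137 Ω

R1: orange, red, brown → 321; red ×10^2 → 32100 Ω.
R2: orange, violet → 37; black ×1 → 37 Ω.
Series: 32100 + 37 = 32137 Ω.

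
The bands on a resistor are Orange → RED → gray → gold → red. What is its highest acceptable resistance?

33.456 Ω

Orange → 3 (first significant figure)
Red → 2 (second significant figure)
Grey → 8 (third significant figure)
Gold → ×0.1 multiplier
Red → ±2% tolerance
328 × 0.1 = 32.8 Ω
Highest = 32.8 × (1 + 2/100) = 33.456 Ω.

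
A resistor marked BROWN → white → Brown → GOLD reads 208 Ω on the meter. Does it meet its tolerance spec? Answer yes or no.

Brown → 1 (first significant figure)
White → 9 (second significant figure)
Brown → ×10 multiplier
Gold → ±5% tolerance
19 × 10 = 190 Ω
Allowed range: 180.5 Ω to 199.5 Ω.
208 Ω lies outside that range.

no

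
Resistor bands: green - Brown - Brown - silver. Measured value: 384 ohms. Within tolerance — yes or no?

no

Green → 5 (first significant figure)
Brown → 1 (second significant figure)
Brown → ×10 multiplier
Silver → ±10% tolerance
51 × 10 = 510 Ω
Allowed range: 459 Ω to 561 Ω.
384 ohms lies outside that range.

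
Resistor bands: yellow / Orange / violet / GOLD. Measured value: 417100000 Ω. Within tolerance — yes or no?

Yellow → 4 (first significant figure)
Orange → 3 (second significant figure)
Violet → ×10^7 multiplier
Gold → ±5% tolerance
43 × 10000000 = 430000000 Ω
Allowed range: 408500000 Ω to 451500000 Ω.
417100000 Ω lies inside that range.

yes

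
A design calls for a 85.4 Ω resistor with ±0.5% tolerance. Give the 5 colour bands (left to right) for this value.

grey, green, yellow, gold, green

85.4 Ω = 854 × 10^-1.
8 → grey
5 → green
4 → yellow
Multiplier 10^-1 → gold.
±0.5% tolerance → green.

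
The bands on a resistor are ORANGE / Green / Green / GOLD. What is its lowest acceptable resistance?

Orange → 3 (first significant figure)
Green → 5 (second significant figure)
Green → ×10^5 multiplier
Gold → ±5% tolerance
35 × 100000 = 3500000 Ω
Lowest = 3500000 × (1 − 5/100) = 3325000 Ω.

3325000 Ω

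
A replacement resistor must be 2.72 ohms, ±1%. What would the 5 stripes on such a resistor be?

red, violet, red, silver, brown

2.72 Ω = 272 × 10^-2.
2 → red
7 → violet
2 → red
Multiplier 10^-2 → silver.
±1% tolerance → brown.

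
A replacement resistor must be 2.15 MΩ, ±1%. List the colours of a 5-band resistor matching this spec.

red, brown, green, yellow, brown

2150000 Ω = 215 × 10^4.
2 → red
1 → brown
5 → green
Multiplier 10^4 → yellow.
±1% tolerance → brown.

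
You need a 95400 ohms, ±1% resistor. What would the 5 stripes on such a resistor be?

white, green, yellow, red, brown

95400 Ω = 954 × 10^2.
9 → white
5 → green
4 → yellow
Multiplier 10^2 → red.
±1% tolerance → brown.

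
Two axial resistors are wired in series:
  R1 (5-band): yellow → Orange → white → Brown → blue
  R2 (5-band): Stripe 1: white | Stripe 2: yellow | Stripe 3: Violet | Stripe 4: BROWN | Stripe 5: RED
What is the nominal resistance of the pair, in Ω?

13860 Ω

R1: yellow, orange, white → 439; brown ×10 → 4390 Ω.
R2: white, yellow, violet → 947; brown ×10 → 9470 Ω.
Series: 4390 + 9470 = 13860 Ω.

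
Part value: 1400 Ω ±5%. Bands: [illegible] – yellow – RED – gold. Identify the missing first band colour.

1400 Ω = 14 × 10^2.
The first band gives digit 1 of the significand, and 1 is brown.

brown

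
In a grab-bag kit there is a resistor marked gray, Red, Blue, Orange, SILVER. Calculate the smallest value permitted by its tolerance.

743400 Ω

Grey → 8 (first significant figure)
Red → 2 (second significant figure)
Blue → 6 (third significant figure)
Orange → ×10^3 multiplier
Silver → ±10% tolerance
826 × 1000 = 826000 Ω
Smallest = 826000 × (1 − 10/100) = 743400 Ω.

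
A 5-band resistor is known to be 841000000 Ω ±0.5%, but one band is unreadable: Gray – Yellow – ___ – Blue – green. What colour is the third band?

brown

841000000 Ω = 841 × 10^6.
The third band gives digit 1 of the significand, and 1 is brown.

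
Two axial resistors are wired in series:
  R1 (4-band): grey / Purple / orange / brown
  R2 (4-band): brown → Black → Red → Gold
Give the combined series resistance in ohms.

R1: grey, violet → 87; orange ×10^3 → 87000 Ω.
R2: brown, black → 10; red ×10^2 → 1000 Ω.
Series: 87000 + 1000 = 88000 Ω.

88000 Ω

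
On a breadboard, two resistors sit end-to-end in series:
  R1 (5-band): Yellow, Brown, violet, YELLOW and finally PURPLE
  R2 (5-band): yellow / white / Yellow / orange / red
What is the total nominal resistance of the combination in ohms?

4664000 Ω

R1: yellow, brown, violet → 417; yellow ×10^4 → 4170000 Ω.
R2: yellow, white, yellow → 494; orange ×10^3 → 494000 Ω.
Series: 4170000 + 494000 = 4664000 Ω.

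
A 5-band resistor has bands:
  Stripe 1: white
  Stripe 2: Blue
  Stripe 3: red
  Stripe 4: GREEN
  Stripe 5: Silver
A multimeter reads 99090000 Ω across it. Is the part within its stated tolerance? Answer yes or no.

White → 9 (first significant figure)
Blue → 6 (second significant figure)
Red → 2 (third significant figure)
Green → ×10^5 multiplier
Silver → ±10% tolerance
962 × 100000 = 96200000 Ω
Allowed range: 86580000 Ω to 105820000 Ω.
99090000 Ω lies inside that range.

yes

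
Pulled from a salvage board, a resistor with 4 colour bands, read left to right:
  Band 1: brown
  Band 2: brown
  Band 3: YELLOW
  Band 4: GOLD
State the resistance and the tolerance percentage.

110000 Ω ±5%

Brown → 1 (first significant figure)
Brown → 1 (second significant figure)
Yellow → ×10^4 multiplier
Gold → ±5% tolerance
11 × 10000 = 110000 Ω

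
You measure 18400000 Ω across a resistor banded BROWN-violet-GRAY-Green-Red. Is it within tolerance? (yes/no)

Brown → 1 (first significant figure)
Violet → 7 (second significant figure)
Grey → 8 (third significant figure)
Green → ×10^5 multiplier
Red → ±2% tolerance
178 × 100000 = 17800000 Ω
Allowed range: 17444000 Ω to 18156000 Ω.
18400000 Ω lies outside that range.

no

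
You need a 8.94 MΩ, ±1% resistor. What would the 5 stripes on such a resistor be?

grey, white, yellow, yellow, brown

8940000 Ω = 894 × 10^4.
8 → grey
9 → white
4 → yellow
Multiplier 10^4 → yellow.
±1% tolerance → brown.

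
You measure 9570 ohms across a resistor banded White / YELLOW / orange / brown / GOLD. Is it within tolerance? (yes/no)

White → 9 (first significant figure)
Yellow → 4 (second significant figure)
Orange → 3 (third significant figure)
Brown → ×10 multiplier
Gold → ±5% tolerance
943 × 10 = 9430 Ω
Allowed range: 8958.5 Ω to 9901.5 Ω.
9570 ohms lies inside that range.

yes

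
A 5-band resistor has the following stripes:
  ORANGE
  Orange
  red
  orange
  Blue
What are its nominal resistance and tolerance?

Orange → 3 (first significant figure)
Orange → 3 (second significant figure)
Red → 2 (third significant figure)
Orange → ×10^3 multiplier
Blue → ±0.25% tolerance
332 × 1000 = 332000 Ω

332000 Ω ±0.25%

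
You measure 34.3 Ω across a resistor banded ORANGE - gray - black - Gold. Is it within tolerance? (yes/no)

no

Orange → 3 (first significant figure)
Grey → 8 (second significant figure)
Black → ×1 multiplier
Gold → ±5% tolerance
38 × 1 = 38 Ω
Allowed range: 36.1 Ω to 39.9 Ω.
34.3 Ω lies outside that range.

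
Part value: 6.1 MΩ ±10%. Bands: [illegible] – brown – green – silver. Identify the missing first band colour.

6100000 Ω = 61 × 10^5.
The first band gives digit 6 of the significand, and 6 is blue.

blue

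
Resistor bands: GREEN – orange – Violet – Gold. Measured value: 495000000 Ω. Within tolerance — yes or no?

Green → 5 (first significant figure)
Orange → 3 (second significant figure)
Violet → ×10^7 multiplier
Gold → ±5% tolerance
53 × 10000000 = 530000000 Ω
Allowed range: 503500000 Ω to 556500000 Ω.
495000000 Ω lies outside that range.

no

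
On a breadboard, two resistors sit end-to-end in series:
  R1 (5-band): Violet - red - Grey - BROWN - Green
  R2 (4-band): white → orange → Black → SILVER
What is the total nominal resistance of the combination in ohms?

R1: violet, red, grey → 728; brown ×10 → 7280 Ω.
R2: white, orange → 93; black ×1 → 93 Ω.
Series: 7280 + 93 = 7373 Ω.

7373 Ω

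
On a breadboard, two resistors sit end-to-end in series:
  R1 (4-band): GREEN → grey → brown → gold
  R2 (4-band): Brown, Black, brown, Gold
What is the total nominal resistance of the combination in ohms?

R1: green, grey → 58; brown ×10 → 580 Ω.
R2: brown, black → 10; brown ×10 → 100 Ω.
Series: 580 + 100 = 680 Ω.

680 Ω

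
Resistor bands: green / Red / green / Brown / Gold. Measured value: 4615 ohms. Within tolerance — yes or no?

no

Green → 5 (first significant figure)
Red → 2 (second significant figure)
Green → 5 (third significant figure)
Brown → ×10 multiplier
Gold → ±5% tolerance
525 × 10 = 5250 Ω
Allowed range: 4987.5 Ω to 5512.5 Ω.
4615 ohms lies outside that range.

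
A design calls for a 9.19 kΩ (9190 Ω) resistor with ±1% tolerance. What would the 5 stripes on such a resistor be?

9190 Ω = 919 × 10^1.
9 → white
1 → brown
9 → white
Multiplier 10^1 → brown.
±1% tolerance → brown.

white, brown, white, brown, brown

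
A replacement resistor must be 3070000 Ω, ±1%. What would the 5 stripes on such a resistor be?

3070000 Ω = 307 × 10^4.
3 → orange
0 → black
7 → violet
Multiplier 10^4 → yellow.
±1% tolerance → brown.

orange, black, violet, yellow, brown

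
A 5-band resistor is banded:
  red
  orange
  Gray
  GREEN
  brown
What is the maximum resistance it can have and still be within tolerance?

24038000 Ω

Red → 2 (first significant figure)
Orange → 3 (second significant figure)
Grey → 8 (third significant figure)
Green → ×10^5 multiplier
Brown → ±1% tolerance
238 × 100000 = 23800000 Ω
Maximum = 23800000 × (1 + 1/100) = 24038000 Ω.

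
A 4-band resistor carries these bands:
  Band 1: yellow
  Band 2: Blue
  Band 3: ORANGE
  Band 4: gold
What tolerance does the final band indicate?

The last band, gold, is the tolerance band.
Gold corresponds to ±5%.

±5%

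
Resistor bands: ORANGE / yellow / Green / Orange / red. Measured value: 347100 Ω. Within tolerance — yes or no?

Orange → 3 (first significant figure)
Yellow → 4 (second significant figure)
Green → 5 (third significant figure)
Orange → ×10^3 multiplier
Red → ±2% tolerance
345 × 1000 = 345000 Ω
Allowed range: 338100 Ω to 351900 Ω.
347100 Ω lies inside that range.

yes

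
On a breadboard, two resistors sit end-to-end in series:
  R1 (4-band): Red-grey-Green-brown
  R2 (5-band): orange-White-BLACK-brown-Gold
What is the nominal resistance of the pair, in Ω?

R1: red, grey → 28; green ×10^5 → 2800000 Ω.
R2: orange, white, black → 390; brown ×10 → 3900 Ω.
Series: 2800000 + 3900 = 2803900 Ω.

2803900 Ω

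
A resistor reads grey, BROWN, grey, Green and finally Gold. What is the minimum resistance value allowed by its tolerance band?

Grey → 8 (first significant figure)
Brown → 1 (second significant figure)
Grey → 8 (third significant figure)
Green → ×10^5 multiplier
Gold → ±5% tolerance
818 × 100000 = 81800000 Ω
Minimum = 81800000 × (1 − 5/100) = 77710000 Ω.

77710000 Ω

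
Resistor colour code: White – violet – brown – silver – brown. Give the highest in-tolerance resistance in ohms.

White → 9 (first significant figure)
Violet → 7 (second significant figure)
Brown → 1 (third significant figure)
Silver → ×0.01 multiplier
Brown → ±1% tolerance
971 × 0.01 = 9.71 Ω
Highest = 9.71 × (1 + 1/100) = 9.8071 Ω.

9.8071 Ω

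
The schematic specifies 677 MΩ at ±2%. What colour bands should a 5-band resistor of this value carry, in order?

677000000 Ω = 677 × 10^6.
6 → blue
7 → violet
7 → violet
Multiplier 10^6 → blue.
±2% tolerance → red.

blue, violet, violet, blue, red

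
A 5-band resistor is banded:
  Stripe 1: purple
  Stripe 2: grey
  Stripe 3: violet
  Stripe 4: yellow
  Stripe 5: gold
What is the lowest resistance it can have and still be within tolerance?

Violet → 7 (first significant figure)
Grey → 8 (second significant figure)
Violet → 7 (third significant figure)
Yellow → ×10^4 multiplier
Gold → ±5% tolerance
787 × 10000 = 7870000 Ω
Lowest = 7870000 × (1 − 5/100) = 7476500 Ω.

7476500 Ω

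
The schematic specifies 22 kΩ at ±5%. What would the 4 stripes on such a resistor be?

red, red, orange, gold

22000 Ω = 22 × 10^3.
2 → red
2 → red
Multiplier 10^3 → orange.
±5% tolerance → gold.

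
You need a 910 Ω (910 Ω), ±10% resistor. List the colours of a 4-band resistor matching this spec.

white, brown, brown, silver

910 Ω = 91 × 10^1.
9 → white
1 → brown
Multiplier 10^1 → brown.
±10% tolerance → silver.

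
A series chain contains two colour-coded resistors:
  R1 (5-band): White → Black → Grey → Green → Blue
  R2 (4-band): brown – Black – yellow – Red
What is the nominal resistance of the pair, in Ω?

90900000 Ω

R1: white, black, grey → 908; green ×10^5 → 90800000 Ω.
R2: brown, black → 10; yellow ×10^4 → 100000 Ω.
Series: 90800000 + 100000 = 90900000 Ω.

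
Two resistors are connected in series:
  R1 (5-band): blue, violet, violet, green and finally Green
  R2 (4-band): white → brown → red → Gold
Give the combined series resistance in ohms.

67709100 Ω

R1: blue, violet, violet → 677; green ×10^5 → 67700000 Ω.
R2: white, brown → 91; red ×10^2 → 9100 Ω.
Series: 67700000 + 9100 = 67709100 Ω.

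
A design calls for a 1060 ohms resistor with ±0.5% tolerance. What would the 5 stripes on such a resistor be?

1060 Ω = 106 × 10^1.
1 → brown
0 → black
6 → blue
Multiplier 10^1 → brown.
±0.5% tolerance → green.

brown, black, blue, brown, green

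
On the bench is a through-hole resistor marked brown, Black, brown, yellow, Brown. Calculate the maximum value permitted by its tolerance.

Brown → 1 (first significant figure)
Black → 0 (second significant figure)
Brown → 1 (third significant figure)
Yellow → ×10^4 multiplier
Brown → ±1% tolerance
101 × 10000 = 1010000 Ω
Maximum = 1010000 × (1 + 1/100) = 1020100 Ω.

1020100 Ω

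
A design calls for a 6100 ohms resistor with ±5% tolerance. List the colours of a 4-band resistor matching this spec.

6100 Ω = 61 × 10^2.
6 → blue
1 → brown
Multiplier 10^2 → red.
±5% tolerance → gold.

blue, brown, red, gold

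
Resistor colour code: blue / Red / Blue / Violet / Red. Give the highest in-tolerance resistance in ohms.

6385200000 Ω

Blue → 6 (first significant figure)
Red → 2 (second significant figure)
Blue → 6 (third significant figure)
Violet → ×10^7 multiplier
Red → ±2% tolerance
626 × 10000000 = 6260000000 Ω
Highest = 6260000000 × (1 + 2/100) = 6385200000 Ω.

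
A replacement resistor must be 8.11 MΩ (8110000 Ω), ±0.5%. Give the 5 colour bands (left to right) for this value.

grey, brown, brown, yellow, green

8110000 Ω = 811 × 10^4.
8 → grey
1 → brown
1 → brown
Multiplier 10^4 → yellow.
±0.5% tolerance → green.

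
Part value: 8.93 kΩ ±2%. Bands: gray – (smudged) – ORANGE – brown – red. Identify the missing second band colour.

white

8930 Ω = 893 × 10^1.
The second band gives digit 9 of the significand, and 9 is white.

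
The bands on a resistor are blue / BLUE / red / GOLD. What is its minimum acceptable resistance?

6270 Ω

Blue → 6 (first significant figure)
Blue → 6 (second significant figure)
Red → ×10^2 multiplier
Gold → ±5% tolerance
66 × 100 = 6600 Ω
Minimum = 6600 × (1 − 5/100) = 6270 Ω.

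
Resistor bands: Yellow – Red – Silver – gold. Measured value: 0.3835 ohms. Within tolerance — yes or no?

Yellow → 4 (first significant figure)
Red → 2 (second significant figure)
Silver → ×0.01 multiplier
Gold → ±5% tolerance
42 × 0.01 = 0.42 Ω
Allowed range: 0.399 Ω to 0.441 Ω.
0.3835 ohms lies outside that range.

no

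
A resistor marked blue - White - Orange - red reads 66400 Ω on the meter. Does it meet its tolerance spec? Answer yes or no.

no

Blue → 6 (first significant figure)
White → 9 (second significant figure)
Orange → ×10^3 multiplier
Red → ±2% tolerance
69 × 1000 = 69000 Ω
Allowed range: 67620 Ω to 70380 Ω.
66400 Ω lies outside that range.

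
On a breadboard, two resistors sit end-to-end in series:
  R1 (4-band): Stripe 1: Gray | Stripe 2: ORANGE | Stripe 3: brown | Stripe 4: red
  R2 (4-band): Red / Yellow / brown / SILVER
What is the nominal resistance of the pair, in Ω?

R1: grey, orange → 83; brown ×10 → 830 Ω.
R2: red, yellow → 24; brown ×10 → 240 Ω.
Series: 830 + 240 = 1070 Ω.

1070 Ω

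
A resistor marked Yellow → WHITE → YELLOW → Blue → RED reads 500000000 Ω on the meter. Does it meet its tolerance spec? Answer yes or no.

Yellow → 4 (first significant figure)
White → 9 (second significant figure)
Yellow → 4 (third significant figure)
Blue → ×10^6 multiplier
Red → ±2% tolerance
494 × 1000000 = 494000000 Ω
Allowed range: 484120000 Ω to 503880000 Ω.
500000000 Ω lies inside that range.

yes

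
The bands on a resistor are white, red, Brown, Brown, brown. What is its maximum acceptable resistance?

White → 9 (first significant figure)
Red → 2 (second significant figure)
Brown → 1 (third significant figure)
Brown → ×10 multiplier
Brown → ±1% tolerance
921 × 10 = 9210 Ω
Maximum = 9210 × (1 + 1/100) = 9302.1 Ω.

9302.1 Ω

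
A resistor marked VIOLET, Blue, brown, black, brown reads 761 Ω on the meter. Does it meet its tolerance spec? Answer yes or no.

Violet → 7 (first significant figure)
Blue → 6 (second significant figure)
Brown → 1 (third significant figure)
Black → ×1 multiplier
Brown → ±1% tolerance
761 × 1 = 761 Ω
Allowed range: 753.39 Ω to 768.61 Ω.
761 Ω lies inside that range.

yes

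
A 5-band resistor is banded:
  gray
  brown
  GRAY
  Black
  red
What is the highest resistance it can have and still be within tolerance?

Grey → 8 (first significant figure)
Brown → 1 (second significant figure)
Grey → 8 (third significant figure)
Black → ×1 multiplier
Red → ±2% tolerance
818 × 1 = 818 Ω
Highest = 818 × (1 + 2/100) = 834.36 Ω.

834.36 Ω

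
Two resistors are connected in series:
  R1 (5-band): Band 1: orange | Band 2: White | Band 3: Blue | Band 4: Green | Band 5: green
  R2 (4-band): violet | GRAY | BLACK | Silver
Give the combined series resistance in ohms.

39600078 Ω

R1: orange, white, blue → 396; green ×10^5 → 39600000 Ω.
R2: violet, grey → 78; black ×1 → 78 Ω.
Series: 39600000 + 78 = 39600078 Ω.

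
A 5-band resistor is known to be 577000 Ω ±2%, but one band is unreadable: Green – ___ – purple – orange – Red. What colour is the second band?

577000 Ω = 577 × 10^3.
The second band gives digit 7 of the significand, and 7 is violet.

violet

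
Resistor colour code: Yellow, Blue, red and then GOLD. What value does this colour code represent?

4600 Ω

Yellow → 4 (first significant figure)
Blue → 6 (second significant figure)
Red → ×10^2 multiplier
46 × 100 = 4600 Ω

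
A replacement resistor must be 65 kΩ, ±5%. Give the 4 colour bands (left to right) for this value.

65000 Ω = 65 × 10^3.
6 → blue
5 → green
Multiplier 10^3 → orange.
±5% tolerance → gold.

blue, green, orange, gold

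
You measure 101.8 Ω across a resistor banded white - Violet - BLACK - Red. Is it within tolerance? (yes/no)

no

White → 9 (first significant figure)
Violet → 7 (second significant figure)
Black → ×1 multiplier
Red → ±2% tolerance
97 × 1 = 97 Ω
Allowed range: 95.06 Ω to 98.94 Ω.
101.8 Ω lies outside that range.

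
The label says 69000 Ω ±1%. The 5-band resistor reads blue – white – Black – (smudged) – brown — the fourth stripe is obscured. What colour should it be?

69000 Ω = 690 × 10^2.
The fourth band is the multiplier, 10^2, which is red.

red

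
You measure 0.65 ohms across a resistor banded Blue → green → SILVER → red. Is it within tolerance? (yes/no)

Blue → 6 (first significant figure)
Green → 5 (second significant figure)
Silver → ×0.01 multiplier
Red → ±2% tolerance
65 × 0.01 = 0.65 Ω
Allowed range: 0.637 Ω to 0.663 Ω.
0.65 ohms lies inside that range.

yes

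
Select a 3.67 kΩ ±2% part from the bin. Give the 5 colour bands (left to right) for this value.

3670 Ω = 367 × 10^1.
3 → orange
6 → blue
7 → violet
Multiplier 10^1 → brown.
±2% tolerance → red.

orange, blue, violet, brown, red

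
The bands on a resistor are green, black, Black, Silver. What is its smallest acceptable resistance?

Green → 5 (first significant figure)
Black → 0 (second significant figure)
Black → ×1 multiplier
Silver → ±10% tolerance
50 × 1 = 50 Ω
Smallest = 50 × (1 − 10/100) = 45 Ω.

45 Ω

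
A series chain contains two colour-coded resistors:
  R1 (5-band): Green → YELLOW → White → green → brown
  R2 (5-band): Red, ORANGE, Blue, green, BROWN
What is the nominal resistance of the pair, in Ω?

78500000 Ω

R1: green, yellow, white → 549; green ×10^5 → 54900000 Ω.
R2: red, orange, blue → 236; green ×10^5 → 23600000 Ω.
Series: 54900000 + 23600000 = 78500000 Ω.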